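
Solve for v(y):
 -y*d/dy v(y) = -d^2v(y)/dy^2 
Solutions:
 v(y) = C1 + C2*erfi(sqrt(2)*y/2)


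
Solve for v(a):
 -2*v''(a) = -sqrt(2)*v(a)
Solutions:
 v(a) = C1*exp(-2^(3/4)*a/2) + C2*exp(2^(3/4)*a/2)


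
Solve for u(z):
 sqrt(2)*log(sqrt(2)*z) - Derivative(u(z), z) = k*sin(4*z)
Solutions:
 u(z) = C1 + k*cos(4*z)/4 + sqrt(2)*z*(log(z) - 1) + sqrt(2)*z*log(2)/2


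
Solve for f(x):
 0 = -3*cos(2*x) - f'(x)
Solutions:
 f(x) = C1 - 3*sin(2*x)/2


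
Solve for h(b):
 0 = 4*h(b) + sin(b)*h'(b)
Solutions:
 h(b) = C1*(cos(b)^2 + 2*cos(b) + 1)/(cos(b)^2 - 2*cos(b) + 1)


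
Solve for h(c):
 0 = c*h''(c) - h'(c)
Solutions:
 h(c) = C1 + C2*c^2


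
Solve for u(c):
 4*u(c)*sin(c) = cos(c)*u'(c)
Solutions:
 u(c) = C1/cos(c)^4


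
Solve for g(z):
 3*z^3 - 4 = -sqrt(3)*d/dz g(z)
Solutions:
 g(z) = C1 - sqrt(3)*z^4/4 + 4*sqrt(3)*z/3


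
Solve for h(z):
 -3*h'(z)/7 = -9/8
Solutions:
 h(z) = C1 + 21*z/8


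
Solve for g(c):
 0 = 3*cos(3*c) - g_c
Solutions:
 g(c) = C1 + sin(3*c)


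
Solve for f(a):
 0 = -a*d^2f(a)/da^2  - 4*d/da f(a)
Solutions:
 f(a) = C1 + C2/a^3


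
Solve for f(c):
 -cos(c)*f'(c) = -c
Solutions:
 f(c) = C1 + Integral(c/cos(c), c)


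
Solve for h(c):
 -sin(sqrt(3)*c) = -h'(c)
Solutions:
 h(c) = C1 - sqrt(3)*cos(sqrt(3)*c)/3


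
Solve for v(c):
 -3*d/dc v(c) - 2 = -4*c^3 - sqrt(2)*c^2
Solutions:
 v(c) = C1 + c^4/3 + sqrt(2)*c^3/9 - 2*c/3


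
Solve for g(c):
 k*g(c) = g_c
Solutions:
 g(c) = C1*exp(c*k)


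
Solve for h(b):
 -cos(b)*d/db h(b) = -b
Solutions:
 h(b) = C1 + Integral(b/cos(b), b)


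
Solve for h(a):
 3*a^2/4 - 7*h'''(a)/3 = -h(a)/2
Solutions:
 h(a) = C3*exp(14^(2/3)*3^(1/3)*a/14) - 3*a^2/2 + (C1*sin(14^(2/3)*3^(5/6)*a/28) + C2*cos(14^(2/3)*3^(5/6)*a/28))*exp(-14^(2/3)*3^(1/3)*a/28)


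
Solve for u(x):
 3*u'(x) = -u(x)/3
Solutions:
 u(x) = C1*exp(-x/9)


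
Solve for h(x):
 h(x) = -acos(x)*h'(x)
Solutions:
 h(x) = C1*exp(-Integral(1/acos(x), x))


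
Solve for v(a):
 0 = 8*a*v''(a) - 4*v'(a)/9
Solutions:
 v(a) = C1 + C2*a^(19/18)


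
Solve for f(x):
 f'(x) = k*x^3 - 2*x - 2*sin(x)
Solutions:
 f(x) = C1 + k*x^4/4 - x^2 + 2*cos(x)


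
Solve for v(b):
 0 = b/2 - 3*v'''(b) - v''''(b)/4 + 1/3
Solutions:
 v(b) = C1 + C2*b + C3*b^2 + C4*exp(-12*b) + b^4/144 + 7*b^3/432


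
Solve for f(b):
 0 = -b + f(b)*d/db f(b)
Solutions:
 f(b) = -sqrt(C1 + b^2)
 f(b) = sqrt(C1 + b^2)


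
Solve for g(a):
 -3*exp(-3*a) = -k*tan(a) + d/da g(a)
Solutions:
 g(a) = C1 + k*log(tan(a)^2 + 1)/2 + exp(-3*a)


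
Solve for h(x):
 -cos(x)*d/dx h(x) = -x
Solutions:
 h(x) = C1 + Integral(x/cos(x), x)


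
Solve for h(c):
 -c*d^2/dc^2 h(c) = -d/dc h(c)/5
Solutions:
 h(c) = C1 + C2*c^(6/5)


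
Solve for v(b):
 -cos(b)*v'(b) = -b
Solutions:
 v(b) = C1 + Integral(b/cos(b), b)


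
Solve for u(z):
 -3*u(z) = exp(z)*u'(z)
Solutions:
 u(z) = C1*exp(3*exp(-z))


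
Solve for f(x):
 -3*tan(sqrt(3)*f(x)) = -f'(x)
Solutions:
 f(x) = sqrt(3)*(pi - asin(C1*exp(3*sqrt(3)*x)))/3
 f(x) = sqrt(3)*asin(C1*exp(3*sqrt(3)*x))/3


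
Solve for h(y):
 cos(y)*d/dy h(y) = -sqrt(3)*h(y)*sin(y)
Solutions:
 h(y) = C1*cos(y)^(sqrt(3))


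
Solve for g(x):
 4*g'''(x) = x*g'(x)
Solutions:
 g(x) = C1 + Integral(C2*airyai(2^(1/3)*x/2) + C3*airybi(2^(1/3)*x/2), x)


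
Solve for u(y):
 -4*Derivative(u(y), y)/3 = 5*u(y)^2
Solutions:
 u(y) = 4/(C1 + 15*y)


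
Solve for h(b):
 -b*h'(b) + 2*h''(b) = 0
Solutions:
 h(b) = C1 + C2*erfi(b/2)


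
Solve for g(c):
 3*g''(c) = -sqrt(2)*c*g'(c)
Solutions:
 g(c) = C1 + C2*erf(2^(3/4)*sqrt(3)*c/6)


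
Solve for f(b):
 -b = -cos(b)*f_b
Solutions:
 f(b) = C1 + Integral(b/cos(b), b)


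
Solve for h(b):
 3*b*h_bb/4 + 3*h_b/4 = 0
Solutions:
 h(b) = C1 + C2*log(b)


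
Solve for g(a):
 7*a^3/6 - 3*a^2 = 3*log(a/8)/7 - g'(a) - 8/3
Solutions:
 g(a) = C1 - 7*a^4/24 + a^3 + 3*a*log(a)/7 - 65*a/21 - 9*a*log(2)/7


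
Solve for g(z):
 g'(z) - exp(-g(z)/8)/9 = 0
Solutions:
 g(z) = 8*log(C1 + z/72)


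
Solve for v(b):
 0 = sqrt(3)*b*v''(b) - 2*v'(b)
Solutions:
 v(b) = C1 + C2*b^(1 + 2*sqrt(3)/3)


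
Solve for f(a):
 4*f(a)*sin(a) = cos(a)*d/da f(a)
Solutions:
 f(a) = C1/cos(a)^4


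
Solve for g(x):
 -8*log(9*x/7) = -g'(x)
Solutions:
 g(x) = C1 + 8*x*log(x) - 8*x + x*log(43046721/5764801)


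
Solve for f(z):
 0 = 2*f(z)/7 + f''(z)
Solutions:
 f(z) = C1*sin(sqrt(14)*z/7) + C2*cos(sqrt(14)*z/7)


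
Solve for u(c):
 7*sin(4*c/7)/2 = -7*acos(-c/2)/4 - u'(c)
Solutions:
 u(c) = C1 - 7*c*acos(-c/2)/4 - 7*sqrt(4 - c^2)/4 + 49*cos(4*c/7)/8


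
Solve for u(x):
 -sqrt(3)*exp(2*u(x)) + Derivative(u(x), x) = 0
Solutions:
 u(x) = log(-sqrt(-1/(C1 + sqrt(3)*x))) - log(2)/2
 u(x) = log(-1/(C1 + sqrt(3)*x))/2 - log(2)/2


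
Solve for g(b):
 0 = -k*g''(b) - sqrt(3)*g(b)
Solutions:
 g(b) = C1*exp(-3^(1/4)*b*sqrt(-1/k)) + C2*exp(3^(1/4)*b*sqrt(-1/k))


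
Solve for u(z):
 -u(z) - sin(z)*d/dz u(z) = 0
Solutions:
 u(z) = C1*sqrt(cos(z) + 1)/sqrt(cos(z) - 1)


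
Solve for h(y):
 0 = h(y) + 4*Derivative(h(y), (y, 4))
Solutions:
 h(y) = (C1*sin(y/2) + C2*cos(y/2))*exp(-y/2) + (C3*sin(y/2) + C4*cos(y/2))*exp(y/2)


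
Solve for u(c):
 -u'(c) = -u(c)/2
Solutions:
 u(c) = C1*exp(c/2)


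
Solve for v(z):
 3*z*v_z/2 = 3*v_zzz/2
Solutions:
 v(z) = C1 + Integral(C2*airyai(z) + C3*airybi(z), z)


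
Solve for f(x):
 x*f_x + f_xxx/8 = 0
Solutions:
 f(x) = C1 + Integral(C2*airyai(-2*x) + C3*airybi(-2*x), x)


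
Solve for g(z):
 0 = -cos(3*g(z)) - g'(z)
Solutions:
 g(z) = -asin((C1 + exp(6*z))/(C1 - exp(6*z)))/3 + pi/3
 g(z) = asin((C1 + exp(6*z))/(C1 - exp(6*z)))/3


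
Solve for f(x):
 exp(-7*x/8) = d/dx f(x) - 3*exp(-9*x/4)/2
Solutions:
 f(x) = C1 - 2*exp(-9*x/4)/3 - 8*exp(-7*x/8)/7


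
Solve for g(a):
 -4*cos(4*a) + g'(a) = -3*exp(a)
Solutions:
 g(a) = C1 - 3*exp(a) + sin(4*a)


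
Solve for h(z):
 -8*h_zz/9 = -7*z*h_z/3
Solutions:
 h(z) = C1 + C2*erfi(sqrt(21)*z/4)


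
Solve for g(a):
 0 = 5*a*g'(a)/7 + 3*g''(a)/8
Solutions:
 g(a) = C1 + C2*erf(2*sqrt(105)*a/21)


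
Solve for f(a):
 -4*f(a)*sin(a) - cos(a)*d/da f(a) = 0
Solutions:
 f(a) = C1*cos(a)^4


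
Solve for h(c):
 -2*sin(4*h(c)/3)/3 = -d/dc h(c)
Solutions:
 -2*c/3 + 3*log(cos(4*h(c)/3) - 1)/8 - 3*log(cos(4*h(c)/3) + 1)/8 = C1


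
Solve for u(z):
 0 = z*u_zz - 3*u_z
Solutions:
 u(z) = C1 + C2*z^4


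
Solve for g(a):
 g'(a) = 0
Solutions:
 g(a) = C1


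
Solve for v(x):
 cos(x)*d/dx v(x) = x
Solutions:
 v(x) = C1 + Integral(x/cos(x), x)


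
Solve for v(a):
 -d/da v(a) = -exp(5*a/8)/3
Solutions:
 v(a) = C1 + 8*exp(5*a/8)/15


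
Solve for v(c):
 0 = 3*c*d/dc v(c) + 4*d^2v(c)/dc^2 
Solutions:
 v(c) = C1 + C2*erf(sqrt(6)*c/4)


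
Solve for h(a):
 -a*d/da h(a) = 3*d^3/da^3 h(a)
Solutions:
 h(a) = C1 + Integral(C2*airyai(-3^(2/3)*a/3) + C3*airybi(-3^(2/3)*a/3), a)


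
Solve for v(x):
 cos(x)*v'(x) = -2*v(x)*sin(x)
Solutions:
 v(x) = C1*cos(x)^2


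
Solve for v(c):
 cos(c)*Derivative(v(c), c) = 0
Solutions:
 v(c) = C1


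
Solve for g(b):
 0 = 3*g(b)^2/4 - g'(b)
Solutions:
 g(b) = -4/(C1 + 3*b)


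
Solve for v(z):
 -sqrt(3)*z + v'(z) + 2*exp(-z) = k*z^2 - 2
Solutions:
 v(z) = C1 + k*z^3/3 + sqrt(3)*z^2/2 - 2*z + 2*exp(-z)


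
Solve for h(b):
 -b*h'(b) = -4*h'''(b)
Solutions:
 h(b) = C1 + Integral(C2*airyai(2^(1/3)*b/2) + C3*airybi(2^(1/3)*b/2), b)


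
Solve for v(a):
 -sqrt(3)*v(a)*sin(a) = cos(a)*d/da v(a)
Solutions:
 v(a) = C1*cos(a)^(sqrt(3))


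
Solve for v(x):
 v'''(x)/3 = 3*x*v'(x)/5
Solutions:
 v(x) = C1 + Integral(C2*airyai(15^(2/3)*x/5) + C3*airybi(15^(2/3)*x/5), x)


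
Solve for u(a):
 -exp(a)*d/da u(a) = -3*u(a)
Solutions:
 u(a) = C1*exp(-3*exp(-a))


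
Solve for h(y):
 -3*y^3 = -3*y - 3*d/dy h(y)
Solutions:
 h(y) = C1 + y^4/4 - y^2/2


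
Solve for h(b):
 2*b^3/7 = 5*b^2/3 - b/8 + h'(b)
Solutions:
 h(b) = C1 + b^4/14 - 5*b^3/9 + b^2/16


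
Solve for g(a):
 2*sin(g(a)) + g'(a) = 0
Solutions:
 g(a) = -acos((-C1 - exp(4*a))/(C1 - exp(4*a))) + 2*pi
 g(a) = acos((-C1 - exp(4*a))/(C1 - exp(4*a)))


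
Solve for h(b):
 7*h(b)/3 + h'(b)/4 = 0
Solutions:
 h(b) = C1*exp(-28*b/3)


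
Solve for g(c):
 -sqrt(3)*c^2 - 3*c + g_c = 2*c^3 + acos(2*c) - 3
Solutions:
 g(c) = C1 + c^4/2 + sqrt(3)*c^3/3 + 3*c^2/2 + c*acos(2*c) - 3*c - sqrt(1 - 4*c^2)/2


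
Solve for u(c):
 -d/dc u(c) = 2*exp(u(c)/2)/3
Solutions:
 u(c) = 2*log(1/(C1 + 2*c)) + 2*log(6)


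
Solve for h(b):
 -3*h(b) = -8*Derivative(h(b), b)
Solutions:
 h(b) = C1*exp(3*b/8)


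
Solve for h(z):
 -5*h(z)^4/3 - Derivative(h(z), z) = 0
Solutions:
 h(z) = (-1 - sqrt(3)*I)*(1/(C1 + 5*z))^(1/3)/2
 h(z) = (-1 + sqrt(3)*I)*(1/(C1 + 5*z))^(1/3)/2
 h(z) = (1/(C1 + 5*z))^(1/3)


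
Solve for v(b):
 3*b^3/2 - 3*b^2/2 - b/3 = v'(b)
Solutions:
 v(b) = C1 + 3*b^4/8 - b^3/2 - b^2/6


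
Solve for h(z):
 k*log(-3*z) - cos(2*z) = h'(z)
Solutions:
 h(z) = C1 + k*z*(log(-z) - 1) + k*z*log(3) - sin(2*z)/2


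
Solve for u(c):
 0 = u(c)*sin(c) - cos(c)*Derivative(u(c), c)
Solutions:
 u(c) = C1/cos(c)


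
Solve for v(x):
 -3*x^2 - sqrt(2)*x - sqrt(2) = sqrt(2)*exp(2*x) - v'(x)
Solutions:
 v(x) = C1 + x^3 + sqrt(2)*x^2/2 + sqrt(2)*x + sqrt(2)*exp(2*x)/2


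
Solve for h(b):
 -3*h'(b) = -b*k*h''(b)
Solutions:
 h(b) = C1 + b^(((re(k) + 3)*re(k) + im(k)^2)/(re(k)^2 + im(k)^2))*(C2*sin(3*log(b)*Abs(im(k))/(re(k)^2 + im(k)^2)) + C3*cos(3*log(b)*im(k)/(re(k)^2 + im(k)^2)))


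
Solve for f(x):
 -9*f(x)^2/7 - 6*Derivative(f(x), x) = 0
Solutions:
 f(x) = 14/(C1 + 3*x)


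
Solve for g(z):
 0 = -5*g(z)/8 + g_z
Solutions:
 g(z) = C1*exp(5*z/8)


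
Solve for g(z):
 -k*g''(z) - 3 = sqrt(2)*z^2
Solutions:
 g(z) = C1 + C2*z - sqrt(2)*z^4/(12*k) - 3*z^2/(2*k)


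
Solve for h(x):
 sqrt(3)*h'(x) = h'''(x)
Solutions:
 h(x) = C1 + C2*exp(-3^(1/4)*x) + C3*exp(3^(1/4)*x)


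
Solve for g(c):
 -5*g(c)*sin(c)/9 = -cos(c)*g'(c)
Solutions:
 g(c) = C1/cos(c)^(5/9)


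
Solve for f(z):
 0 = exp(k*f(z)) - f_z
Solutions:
 f(z) = Piecewise((log(-1/(C1*k + k*z))/k, Ne(k, 0)), (nan, True))
 f(z) = Piecewise((C1 + z, Eq(k, 0)), (nan, True))


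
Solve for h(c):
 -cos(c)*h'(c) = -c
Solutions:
 h(c) = C1 + Integral(c/cos(c), c)


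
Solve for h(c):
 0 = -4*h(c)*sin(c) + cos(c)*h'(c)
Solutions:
 h(c) = C1/cos(c)^4


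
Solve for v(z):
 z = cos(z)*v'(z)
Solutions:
 v(z) = C1 + Integral(z/cos(z), z)


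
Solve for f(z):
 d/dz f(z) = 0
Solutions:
 f(z) = C1


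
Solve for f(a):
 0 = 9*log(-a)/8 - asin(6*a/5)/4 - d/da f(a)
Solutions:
 f(a) = C1 + 9*a*log(-a)/8 - a*asin(6*a/5)/4 - 9*a/8 - sqrt(25 - 36*a^2)/24


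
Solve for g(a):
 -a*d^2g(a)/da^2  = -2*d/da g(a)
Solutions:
 g(a) = C1 + C2*a^3


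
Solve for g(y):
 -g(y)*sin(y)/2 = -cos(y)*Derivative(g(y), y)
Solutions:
 g(y) = C1/sqrt(cos(y))


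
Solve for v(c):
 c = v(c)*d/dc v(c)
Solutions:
 v(c) = -sqrt(C1 + c^2)
 v(c) = sqrt(C1 + c^2)


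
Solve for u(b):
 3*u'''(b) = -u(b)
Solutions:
 u(b) = C3*exp(-3^(2/3)*b/3) + (C1*sin(3^(1/6)*b/2) + C2*cos(3^(1/6)*b/2))*exp(3^(2/3)*b/6)


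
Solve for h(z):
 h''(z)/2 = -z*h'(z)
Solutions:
 h(z) = C1 + C2*erf(z)


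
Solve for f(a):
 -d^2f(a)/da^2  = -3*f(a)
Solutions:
 f(a) = C1*exp(-sqrt(3)*a) + C2*exp(sqrt(3)*a)


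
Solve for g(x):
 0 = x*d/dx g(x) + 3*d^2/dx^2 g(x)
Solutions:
 g(x) = C1 + C2*erf(sqrt(6)*x/6)


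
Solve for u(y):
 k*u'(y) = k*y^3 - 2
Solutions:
 u(y) = C1 + y^4/4 - 2*y/k


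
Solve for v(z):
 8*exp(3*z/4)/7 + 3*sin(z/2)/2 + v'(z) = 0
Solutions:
 v(z) = C1 - 32*exp(3*z/4)/21 + 3*cos(z/2)


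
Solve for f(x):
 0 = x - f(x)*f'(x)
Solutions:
 f(x) = -sqrt(C1 + x^2)
 f(x) = sqrt(C1 + x^2)


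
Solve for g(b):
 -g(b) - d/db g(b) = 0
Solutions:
 g(b) = C1*exp(-b)


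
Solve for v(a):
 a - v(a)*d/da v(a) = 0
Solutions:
 v(a) = -sqrt(C1 + a^2)
 v(a) = sqrt(C1 + a^2)


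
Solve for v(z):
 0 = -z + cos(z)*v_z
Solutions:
 v(z) = C1 + Integral(z/cos(z), z)


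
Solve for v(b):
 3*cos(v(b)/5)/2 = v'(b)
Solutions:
 -3*b/2 - 5*log(sin(v(b)/5) - 1)/2 + 5*log(sin(v(b)/5) + 1)/2 = C1


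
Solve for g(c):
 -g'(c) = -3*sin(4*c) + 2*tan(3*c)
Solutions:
 g(c) = C1 + 2*log(cos(3*c))/3 - 3*cos(4*c)/4


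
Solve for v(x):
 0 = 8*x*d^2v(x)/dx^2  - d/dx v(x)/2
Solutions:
 v(x) = C1 + C2*x^(17/16)


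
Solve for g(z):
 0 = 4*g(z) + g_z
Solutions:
 g(z) = C1*exp(-4*z)


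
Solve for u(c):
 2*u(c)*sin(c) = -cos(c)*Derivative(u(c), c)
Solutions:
 u(c) = C1*cos(c)^2


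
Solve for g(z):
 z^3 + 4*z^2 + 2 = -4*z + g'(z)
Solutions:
 g(z) = C1 + z^4/4 + 4*z^3/3 + 2*z^2 + 2*z


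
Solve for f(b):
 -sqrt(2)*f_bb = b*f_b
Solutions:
 f(b) = C1 + C2*erf(2^(1/4)*b/2)


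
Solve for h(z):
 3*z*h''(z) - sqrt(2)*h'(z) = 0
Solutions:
 h(z) = C1 + C2*z^(sqrt(2)/3 + 1)


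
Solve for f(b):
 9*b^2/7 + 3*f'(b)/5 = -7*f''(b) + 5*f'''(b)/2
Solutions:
 f(b) = C1 + C2*exp(b*(7 - sqrt(55))/5) + C3*exp(b*(7 + sqrt(55))/5) - 5*b^3/7 + 25*b^2 - 12625*b/21


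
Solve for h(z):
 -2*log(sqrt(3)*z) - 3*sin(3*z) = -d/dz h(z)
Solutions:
 h(z) = C1 + 2*z*log(z) - 2*z + z*log(3) - cos(3*z)


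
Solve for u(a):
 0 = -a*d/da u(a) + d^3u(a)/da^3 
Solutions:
 u(a) = C1 + Integral(C2*airyai(a) + C3*airybi(a), a)


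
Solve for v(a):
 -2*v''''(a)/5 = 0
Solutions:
 v(a) = C1 + C2*a + C3*a^2 + C4*a^3


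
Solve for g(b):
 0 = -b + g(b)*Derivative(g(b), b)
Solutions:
 g(b) = -sqrt(C1 + b^2)
 g(b) = sqrt(C1 + b^2)


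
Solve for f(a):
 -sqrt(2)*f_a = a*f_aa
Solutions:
 f(a) = C1 + C2*a^(1 - sqrt(2))


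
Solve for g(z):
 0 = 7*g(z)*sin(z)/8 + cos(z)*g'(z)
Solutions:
 g(z) = C1*cos(z)^(7/8)


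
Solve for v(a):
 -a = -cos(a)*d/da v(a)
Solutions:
 v(a) = C1 + Integral(a/cos(a), a)


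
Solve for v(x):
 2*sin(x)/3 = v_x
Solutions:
 v(x) = C1 - 2*cos(x)/3


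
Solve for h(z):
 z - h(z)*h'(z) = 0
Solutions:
 h(z) = -sqrt(C1 + z^2)
 h(z) = sqrt(C1 + z^2)


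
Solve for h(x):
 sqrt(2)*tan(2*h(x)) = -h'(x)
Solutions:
 h(x) = -asin(C1*exp(-2*sqrt(2)*x))/2 + pi/2
 h(x) = asin(C1*exp(-2*sqrt(2)*x))/2


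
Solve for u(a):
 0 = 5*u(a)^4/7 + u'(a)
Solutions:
 u(a) = 7^(1/3)*(1/(C1 + 15*a))^(1/3)
 u(a) = 7^(1/3)*(-3^(2/3) - 3*3^(1/6)*I)*(1/(C1 + 5*a))^(1/3)/6
 u(a) = 7^(1/3)*(-3^(2/3) + 3*3^(1/6)*I)*(1/(C1 + 5*a))^(1/3)/6


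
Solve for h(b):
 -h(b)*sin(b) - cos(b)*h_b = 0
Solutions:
 h(b) = C1*cos(b)


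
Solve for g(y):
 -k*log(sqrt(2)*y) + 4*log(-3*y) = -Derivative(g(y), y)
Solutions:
 g(y) = C1 + y*(k - 4)*log(y) + y*(-k + k*log(2)/2 - 4*log(3) + 4 - 4*I*pi)


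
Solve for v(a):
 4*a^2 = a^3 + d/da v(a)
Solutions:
 v(a) = C1 - a^4/4 + 4*a^3/3


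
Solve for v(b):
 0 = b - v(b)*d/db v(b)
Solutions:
 v(b) = -sqrt(C1 + b^2)
 v(b) = sqrt(C1 + b^2)


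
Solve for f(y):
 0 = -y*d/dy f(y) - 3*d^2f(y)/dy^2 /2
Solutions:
 f(y) = C1 + C2*erf(sqrt(3)*y/3)


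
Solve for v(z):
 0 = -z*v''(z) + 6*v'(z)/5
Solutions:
 v(z) = C1 + C2*z^(11/5)


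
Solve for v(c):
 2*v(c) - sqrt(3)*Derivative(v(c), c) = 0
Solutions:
 v(c) = C1*exp(2*sqrt(3)*c/3)


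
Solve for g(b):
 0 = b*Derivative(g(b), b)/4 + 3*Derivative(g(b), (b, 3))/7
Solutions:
 g(b) = C1 + Integral(C2*airyai(-126^(1/3)*b/6) + C3*airybi(-126^(1/3)*b/6), b)


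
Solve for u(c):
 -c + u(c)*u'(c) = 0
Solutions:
 u(c) = -sqrt(C1 + c^2)
 u(c) = sqrt(C1 + c^2)


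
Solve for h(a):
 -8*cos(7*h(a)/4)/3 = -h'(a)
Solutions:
 -8*a/3 - 2*log(sin(7*h(a)/4) - 1)/7 + 2*log(sin(7*h(a)/4) + 1)/7 = C1


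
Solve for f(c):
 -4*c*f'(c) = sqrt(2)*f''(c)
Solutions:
 f(c) = C1 + C2*erf(2^(1/4)*c)


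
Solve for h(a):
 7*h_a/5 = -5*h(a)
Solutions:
 h(a) = C1*exp(-25*a/7)


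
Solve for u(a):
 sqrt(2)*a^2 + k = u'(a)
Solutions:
 u(a) = C1 + sqrt(2)*a^3/3 + a*k


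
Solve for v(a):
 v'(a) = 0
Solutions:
 v(a) = C1


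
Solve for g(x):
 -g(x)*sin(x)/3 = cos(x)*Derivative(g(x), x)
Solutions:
 g(x) = C1*cos(x)^(1/3)


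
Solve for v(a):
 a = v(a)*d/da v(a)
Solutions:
 v(a) = -sqrt(C1 + a^2)
 v(a) = sqrt(C1 + a^2)


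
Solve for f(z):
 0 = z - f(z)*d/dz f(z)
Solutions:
 f(z) = -sqrt(C1 + z^2)
 f(z) = sqrt(C1 + z^2)


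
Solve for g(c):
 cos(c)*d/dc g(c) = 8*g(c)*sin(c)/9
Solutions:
 g(c) = C1/cos(c)^(8/9)


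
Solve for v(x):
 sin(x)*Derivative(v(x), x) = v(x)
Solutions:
 v(x) = C1*sqrt(cos(x) - 1)/sqrt(cos(x) + 1)


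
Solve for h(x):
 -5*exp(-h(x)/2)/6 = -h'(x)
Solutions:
 h(x) = 2*log(C1 + 5*x/12)


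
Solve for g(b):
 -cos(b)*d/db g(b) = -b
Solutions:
 g(b) = C1 + Integral(b/cos(b), b)


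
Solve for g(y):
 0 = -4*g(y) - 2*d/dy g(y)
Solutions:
 g(y) = C1*exp(-2*y)


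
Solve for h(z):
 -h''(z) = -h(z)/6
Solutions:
 h(z) = C1*exp(-sqrt(6)*z/6) + C2*exp(sqrt(6)*z/6)


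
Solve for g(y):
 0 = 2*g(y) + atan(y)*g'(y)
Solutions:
 g(y) = C1*exp(-2*Integral(1/atan(y), y))


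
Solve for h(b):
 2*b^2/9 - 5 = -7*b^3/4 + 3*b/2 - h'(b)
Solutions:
 h(b) = C1 - 7*b^4/16 - 2*b^3/27 + 3*b^2/4 + 5*b


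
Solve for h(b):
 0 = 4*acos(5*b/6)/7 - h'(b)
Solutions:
 h(b) = C1 + 4*b*acos(5*b/6)/7 - 4*sqrt(36 - 25*b^2)/35


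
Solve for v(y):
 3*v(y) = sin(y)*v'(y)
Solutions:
 v(y) = C1*(cos(y) - 1)^(3/2)/(cos(y) + 1)^(3/2)


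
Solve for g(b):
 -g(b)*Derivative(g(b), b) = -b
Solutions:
 g(b) = -sqrt(C1 + b^2)
 g(b) = sqrt(C1 + b^2)


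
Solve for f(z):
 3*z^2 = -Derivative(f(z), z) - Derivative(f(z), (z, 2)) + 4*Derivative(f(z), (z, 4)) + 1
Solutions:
 f(z) = C1 + C2*exp(-3^(1/3)*z*(3^(1/3)/(sqrt(78) + 9)^(1/3) + (sqrt(78) + 9)^(1/3))/12)*sin(3^(1/6)*z*(-3^(2/3)*(sqrt(78) + 9)^(1/3) + 3/(sqrt(78) + 9)^(1/3))/12) + C3*exp(-3^(1/3)*z*(3^(1/3)/(sqrt(78) + 9)^(1/3) + (sqrt(78) + 9)^(1/3))/12)*cos(3^(1/6)*z*(-3^(2/3)*(sqrt(78) + 9)^(1/3) + 3/(sqrt(78) + 9)^(1/3))/12) + C4*exp(3^(1/3)*z*(3^(1/3)/(sqrt(78) + 9)^(1/3) + (sqrt(78) + 9)^(1/3))/6) - z^3 + 3*z^2 - 5*z


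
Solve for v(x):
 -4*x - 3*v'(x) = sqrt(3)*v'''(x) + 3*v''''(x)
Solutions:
 v(x) = C1 + C2*exp(x*(-4*sqrt(3) + 2*18^(1/3)/(2*sqrt(3) + 243 + sqrt(-12 + (2*sqrt(3) + 243)^2))^(1/3) + 12^(1/3)*(2*sqrt(3) + 243 + sqrt(-12 + (2*sqrt(3) + 243)^2))^(1/3))/36)*sin(2^(1/3)*3^(1/6)*x*(-2^(1/3)*3^(2/3)*(2*sqrt(3) + 243 + 9*sqrt(-4/27 + (2*sqrt(3)/9 + 27)^2))^(1/3) + 6/(2*sqrt(3) + 243 + 9*sqrt(-4/27 + (2*sqrt(3)/9 + 27)^2))^(1/3))/36) + C3*exp(x*(-4*sqrt(3) + 2*18^(1/3)/(2*sqrt(3) + 243 + sqrt(-12 + (2*sqrt(3) + 243)^2))^(1/3) + 12^(1/3)*(2*sqrt(3) + 243 + sqrt(-12 + (2*sqrt(3) + 243)^2))^(1/3))/36)*cos(2^(1/3)*3^(1/6)*x*(-2^(1/3)*3^(2/3)*(2*sqrt(3) + 243 + 9*sqrt(-4/27 + (2*sqrt(3)/9 + 27)^2))^(1/3) + 6/(2*sqrt(3) + 243 + 9*sqrt(-4/27 + (2*sqrt(3)/9 + 27)^2))^(1/3))/36) + C4*exp(-x*(2*18^(1/3)/(2*sqrt(3) + 243 + sqrt(-12 + (2*sqrt(3) + 243)^2))^(1/3) + 2*sqrt(3) + 12^(1/3)*(2*sqrt(3) + 243 + sqrt(-12 + (2*sqrt(3) + 243)^2))^(1/3))/18) - 2*x^2/3


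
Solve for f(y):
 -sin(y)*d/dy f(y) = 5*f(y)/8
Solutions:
 f(y) = C1*(cos(y) + 1)^(5/16)/(cos(y) - 1)^(5/16)


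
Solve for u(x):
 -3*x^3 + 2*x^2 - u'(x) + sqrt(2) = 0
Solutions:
 u(x) = C1 - 3*x^4/4 + 2*x^3/3 + sqrt(2)*x


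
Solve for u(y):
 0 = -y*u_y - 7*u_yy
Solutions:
 u(y) = C1 + C2*erf(sqrt(14)*y/14)


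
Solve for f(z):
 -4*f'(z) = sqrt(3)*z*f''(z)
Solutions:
 f(z) = C1 + C2*z^(1 - 4*sqrt(3)/3)


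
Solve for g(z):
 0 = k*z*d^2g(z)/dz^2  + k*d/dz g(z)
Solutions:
 g(z) = C1 + C2*log(z)


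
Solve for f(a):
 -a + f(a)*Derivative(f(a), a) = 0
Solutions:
 f(a) = -sqrt(C1 + a^2)
 f(a) = sqrt(C1 + a^2)


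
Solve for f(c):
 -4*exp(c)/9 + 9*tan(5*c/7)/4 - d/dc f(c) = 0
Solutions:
 f(c) = C1 - 4*exp(c)/9 - 63*log(cos(5*c/7))/20


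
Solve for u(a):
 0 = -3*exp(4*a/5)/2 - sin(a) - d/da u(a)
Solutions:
 u(a) = C1 - 15*exp(4*a/5)/8 + cos(a)


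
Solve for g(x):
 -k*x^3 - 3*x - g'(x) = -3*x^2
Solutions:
 g(x) = C1 - k*x^4/4 + x^3 - 3*x^2/2


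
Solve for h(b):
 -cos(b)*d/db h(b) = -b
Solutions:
 h(b) = C1 + Integral(b/cos(b), b)


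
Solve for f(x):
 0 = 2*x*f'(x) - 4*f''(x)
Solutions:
 f(x) = C1 + C2*erfi(x/2)


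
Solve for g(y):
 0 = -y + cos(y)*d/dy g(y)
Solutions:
 g(y) = C1 + Integral(y/cos(y), y)


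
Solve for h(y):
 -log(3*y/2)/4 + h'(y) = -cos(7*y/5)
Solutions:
 h(y) = C1 + y*log(y)/4 - y/4 - y*log(2)/4 + y*log(3)/4 - 5*sin(7*y/5)/7


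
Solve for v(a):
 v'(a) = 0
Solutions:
 v(a) = C1


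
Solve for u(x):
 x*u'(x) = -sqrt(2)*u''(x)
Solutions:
 u(x) = C1 + C2*erf(2^(1/4)*x/2)


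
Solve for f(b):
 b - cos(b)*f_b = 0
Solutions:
 f(b) = C1 + Integral(b/cos(b), b)


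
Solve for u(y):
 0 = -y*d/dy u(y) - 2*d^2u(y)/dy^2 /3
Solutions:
 u(y) = C1 + C2*erf(sqrt(3)*y/2)


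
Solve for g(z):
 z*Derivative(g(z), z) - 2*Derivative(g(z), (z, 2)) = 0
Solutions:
 g(z) = C1 + C2*erfi(z/2)


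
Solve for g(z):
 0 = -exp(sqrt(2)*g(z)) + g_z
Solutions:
 g(z) = sqrt(2)*(2*log(-1/(C1 + z)) - log(2))/4


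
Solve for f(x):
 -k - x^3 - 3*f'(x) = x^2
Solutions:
 f(x) = C1 - k*x/3 - x^4/12 - x^3/9


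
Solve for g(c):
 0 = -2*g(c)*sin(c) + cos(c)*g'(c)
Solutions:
 g(c) = C1/cos(c)^2


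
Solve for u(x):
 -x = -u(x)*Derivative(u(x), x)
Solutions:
 u(x) = -sqrt(C1 + x^2)
 u(x) = sqrt(C1 + x^2)


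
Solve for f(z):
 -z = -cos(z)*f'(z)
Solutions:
 f(z) = C1 + Integral(z/cos(z), z)


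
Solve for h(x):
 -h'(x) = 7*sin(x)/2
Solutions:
 h(x) = C1 + 7*cos(x)/2


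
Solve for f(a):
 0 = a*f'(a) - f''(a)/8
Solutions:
 f(a) = C1 + C2*erfi(2*a)


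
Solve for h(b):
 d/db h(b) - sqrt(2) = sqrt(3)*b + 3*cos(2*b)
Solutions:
 h(b) = C1 + sqrt(3)*b^2/2 + sqrt(2)*b + 3*sin(2*b)/2


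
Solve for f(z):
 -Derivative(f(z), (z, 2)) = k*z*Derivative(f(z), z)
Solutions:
 f(z) = Piecewise((-sqrt(2)*sqrt(pi)*C1*erf(sqrt(2)*sqrt(k)*z/2)/(2*sqrt(k)) - C2, (k > 0) | (k < 0)), (-C1*z - C2, True))


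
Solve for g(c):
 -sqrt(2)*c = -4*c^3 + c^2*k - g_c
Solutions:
 g(c) = C1 - c^4 + c^3*k/3 + sqrt(2)*c^2/2


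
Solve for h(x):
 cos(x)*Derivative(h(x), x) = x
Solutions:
 h(x) = C1 + Integral(x/cos(x), x)


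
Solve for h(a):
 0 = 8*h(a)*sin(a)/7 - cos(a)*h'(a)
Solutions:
 h(a) = C1/cos(a)^(8/7)


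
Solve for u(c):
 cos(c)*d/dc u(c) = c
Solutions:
 u(c) = C1 + Integral(c/cos(c), c)


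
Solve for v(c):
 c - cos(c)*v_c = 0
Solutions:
 v(c) = C1 + Integral(c/cos(c), c)


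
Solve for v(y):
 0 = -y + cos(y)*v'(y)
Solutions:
 v(y) = C1 + Integral(y/cos(y), y)


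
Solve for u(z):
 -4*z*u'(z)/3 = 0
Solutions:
 u(z) = C1


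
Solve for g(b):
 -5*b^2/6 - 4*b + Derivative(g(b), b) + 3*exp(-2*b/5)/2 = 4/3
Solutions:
 g(b) = C1 + 5*b^3/18 + 2*b^2 + 4*b/3 + 15*exp(-2*b/5)/4


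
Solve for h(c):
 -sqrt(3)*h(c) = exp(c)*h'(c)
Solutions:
 h(c) = C1*exp(sqrt(3)*exp(-c))


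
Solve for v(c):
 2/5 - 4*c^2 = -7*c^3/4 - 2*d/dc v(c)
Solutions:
 v(c) = C1 - 7*c^4/32 + 2*c^3/3 - c/5


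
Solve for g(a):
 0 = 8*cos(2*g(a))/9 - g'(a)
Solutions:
 -8*a/9 - log(sin(2*g(a)) - 1)/4 + log(sin(2*g(a)) + 1)/4 = C1


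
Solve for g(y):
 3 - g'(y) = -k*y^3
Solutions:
 g(y) = C1 + k*y^4/4 + 3*y


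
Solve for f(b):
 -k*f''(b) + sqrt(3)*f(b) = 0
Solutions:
 f(b) = C1*exp(-3^(1/4)*b*sqrt(1/k)) + C2*exp(3^(1/4)*b*sqrt(1/k))


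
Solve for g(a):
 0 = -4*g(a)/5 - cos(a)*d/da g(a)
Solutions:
 g(a) = C1*(sin(a) - 1)^(2/5)/(sin(a) + 1)^(2/5)


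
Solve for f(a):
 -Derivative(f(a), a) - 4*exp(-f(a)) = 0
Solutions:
 f(a) = log(C1 - 4*a)


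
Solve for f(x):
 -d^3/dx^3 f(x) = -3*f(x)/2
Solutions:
 f(x) = C3*exp(2^(2/3)*3^(1/3)*x/2) + (C1*sin(2^(2/3)*3^(5/6)*x/4) + C2*cos(2^(2/3)*3^(5/6)*x/4))*exp(-2^(2/3)*3^(1/3)*x/4)


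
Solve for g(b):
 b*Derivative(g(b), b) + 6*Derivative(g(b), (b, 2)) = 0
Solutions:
 g(b) = C1 + C2*erf(sqrt(3)*b/6)


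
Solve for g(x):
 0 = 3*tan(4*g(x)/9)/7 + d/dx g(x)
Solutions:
 g(x) = -9*asin(C1*exp(-4*x/21))/4 + 9*pi/4
 g(x) = 9*asin(C1*exp(-4*x/21))/4


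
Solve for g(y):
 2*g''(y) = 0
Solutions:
 g(y) = C1 + C2*y


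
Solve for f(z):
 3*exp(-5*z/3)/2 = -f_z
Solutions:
 f(z) = C1 + 9*exp(-5*z/3)/10


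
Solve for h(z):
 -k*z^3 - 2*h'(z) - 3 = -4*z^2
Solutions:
 h(z) = C1 - k*z^4/8 + 2*z^3/3 - 3*z/2


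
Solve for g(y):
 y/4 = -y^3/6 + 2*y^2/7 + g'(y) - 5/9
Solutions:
 g(y) = C1 + y^4/24 - 2*y^3/21 + y^2/8 + 5*y/9


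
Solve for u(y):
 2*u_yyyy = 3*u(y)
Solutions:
 u(y) = C1*exp(-2^(3/4)*3^(1/4)*y/2) + C2*exp(2^(3/4)*3^(1/4)*y/2) + C3*sin(2^(3/4)*3^(1/4)*y/2) + C4*cos(2^(3/4)*3^(1/4)*y/2)


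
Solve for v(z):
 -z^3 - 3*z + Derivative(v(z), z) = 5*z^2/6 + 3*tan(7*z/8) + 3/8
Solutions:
 v(z) = C1 + z^4/4 + 5*z^3/18 + 3*z^2/2 + 3*z/8 - 24*log(cos(7*z/8))/7


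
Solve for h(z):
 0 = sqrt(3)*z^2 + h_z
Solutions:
 h(z) = C1 - sqrt(3)*z^3/3


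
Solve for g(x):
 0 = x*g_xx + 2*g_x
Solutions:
 g(x) = C1 + C2/x


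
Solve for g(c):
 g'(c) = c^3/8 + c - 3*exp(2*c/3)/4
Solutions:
 g(c) = C1 + c^4/32 + c^2/2 - 9*exp(2*c/3)/8


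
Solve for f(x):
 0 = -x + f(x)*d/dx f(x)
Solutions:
 f(x) = -sqrt(C1 + x^2)
 f(x) = sqrt(C1 + x^2)


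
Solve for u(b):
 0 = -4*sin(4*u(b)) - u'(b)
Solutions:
 u(b) = -acos((-C1 - exp(32*b))/(C1 - exp(32*b)))/4 + pi/2
 u(b) = acos((-C1 - exp(32*b))/(C1 - exp(32*b)))/4


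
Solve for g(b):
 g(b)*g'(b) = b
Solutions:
 g(b) = -sqrt(C1 + b^2)
 g(b) = sqrt(C1 + b^2)


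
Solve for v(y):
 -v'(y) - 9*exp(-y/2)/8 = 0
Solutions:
 v(y) = C1 + 9*exp(-y/2)/4


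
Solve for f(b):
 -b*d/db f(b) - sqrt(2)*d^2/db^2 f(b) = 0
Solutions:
 f(b) = C1 + C2*erf(2^(1/4)*b/2)


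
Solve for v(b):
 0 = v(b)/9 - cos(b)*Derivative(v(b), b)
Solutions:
 v(b) = C1*(sin(b) + 1)^(1/18)/(sin(b) - 1)^(1/18)


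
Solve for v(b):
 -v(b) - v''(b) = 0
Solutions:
 v(b) = C1*sin(b) + C2*cos(b)


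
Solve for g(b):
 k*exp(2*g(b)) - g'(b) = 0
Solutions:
 g(b) = log(-sqrt(-1/(C1 + b*k))) - log(2)/2
 g(b) = log(-1/(C1 + b*k))/2 - log(2)/2


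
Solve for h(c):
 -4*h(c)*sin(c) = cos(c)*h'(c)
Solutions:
 h(c) = C1*cos(c)^4


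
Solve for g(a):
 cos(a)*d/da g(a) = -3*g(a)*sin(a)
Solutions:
 g(a) = C1*cos(a)^3


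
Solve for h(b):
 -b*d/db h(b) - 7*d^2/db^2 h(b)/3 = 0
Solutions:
 h(b) = C1 + C2*erf(sqrt(42)*b/14)


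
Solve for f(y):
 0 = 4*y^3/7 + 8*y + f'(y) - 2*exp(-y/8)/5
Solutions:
 f(y) = C1 - y^4/7 - 4*y^2 - 16*exp(-y/8)/5


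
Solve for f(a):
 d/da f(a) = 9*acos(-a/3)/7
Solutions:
 f(a) = C1 + 9*a*acos(-a/3)/7 + 9*sqrt(9 - a^2)/7


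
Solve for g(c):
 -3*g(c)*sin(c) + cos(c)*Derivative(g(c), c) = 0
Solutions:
 g(c) = C1/cos(c)^3


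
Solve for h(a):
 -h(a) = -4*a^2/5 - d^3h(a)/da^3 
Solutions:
 h(a) = C3*exp(a) + 4*a^2/5 + (C1*sin(sqrt(3)*a/2) + C2*cos(sqrt(3)*a/2))*exp(-a/2)


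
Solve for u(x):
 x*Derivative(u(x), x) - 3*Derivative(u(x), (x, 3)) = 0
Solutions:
 u(x) = C1 + Integral(C2*airyai(3^(2/3)*x/3) + C3*airybi(3^(2/3)*x/3), x)


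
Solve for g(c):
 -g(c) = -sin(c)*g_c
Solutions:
 g(c) = C1*sqrt(cos(c) - 1)/sqrt(cos(c) + 1)


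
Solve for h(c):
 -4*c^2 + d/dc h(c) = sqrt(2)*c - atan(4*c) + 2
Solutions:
 h(c) = C1 + 4*c^3/3 + sqrt(2)*c^2/2 - c*atan(4*c) + 2*c + log(16*c^2 + 1)/8


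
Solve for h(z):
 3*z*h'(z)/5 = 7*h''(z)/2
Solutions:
 h(z) = C1 + C2*erfi(sqrt(105)*z/35)


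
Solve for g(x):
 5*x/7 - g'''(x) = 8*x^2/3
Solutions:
 g(x) = C1 + C2*x + C3*x^2 - 2*x^5/45 + 5*x^4/168


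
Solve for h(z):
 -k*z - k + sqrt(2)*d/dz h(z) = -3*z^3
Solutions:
 h(z) = C1 + sqrt(2)*k*z^2/4 + sqrt(2)*k*z/2 - 3*sqrt(2)*z^4/8


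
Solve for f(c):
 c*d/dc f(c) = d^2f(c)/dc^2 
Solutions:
 f(c) = C1 + C2*erfi(sqrt(2)*c/2)


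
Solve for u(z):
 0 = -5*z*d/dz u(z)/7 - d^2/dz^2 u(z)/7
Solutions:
 u(z) = C1 + C2*erf(sqrt(10)*z/2)


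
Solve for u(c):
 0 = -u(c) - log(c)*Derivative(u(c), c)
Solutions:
 u(c) = C1*exp(-li(c))


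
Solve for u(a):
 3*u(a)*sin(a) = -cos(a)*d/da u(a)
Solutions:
 u(a) = C1*cos(a)^3


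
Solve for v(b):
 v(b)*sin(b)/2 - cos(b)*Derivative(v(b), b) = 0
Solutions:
 v(b) = C1/sqrt(cos(b))


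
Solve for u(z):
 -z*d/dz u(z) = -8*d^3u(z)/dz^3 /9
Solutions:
 u(z) = C1 + Integral(C2*airyai(3^(2/3)*z/2) + C3*airybi(3^(2/3)*z/2), z)


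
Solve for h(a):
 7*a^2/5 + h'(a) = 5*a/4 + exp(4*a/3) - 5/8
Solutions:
 h(a) = C1 - 7*a^3/15 + 5*a^2/8 - 5*a/8 + 3*exp(4*a/3)/4


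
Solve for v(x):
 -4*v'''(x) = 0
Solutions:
 v(x) = C1 + C2*x + C3*x^2


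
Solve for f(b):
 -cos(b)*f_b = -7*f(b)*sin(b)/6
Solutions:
 f(b) = C1/cos(b)^(7/6)


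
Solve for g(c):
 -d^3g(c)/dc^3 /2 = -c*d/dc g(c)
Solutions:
 g(c) = C1 + Integral(C2*airyai(2^(1/3)*c) + C3*airybi(2^(1/3)*c), c)


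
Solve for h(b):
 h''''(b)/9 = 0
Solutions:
 h(b) = C1 + C2*b + C3*b^2 + C4*b^3


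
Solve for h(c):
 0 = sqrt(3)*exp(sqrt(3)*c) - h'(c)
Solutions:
 h(c) = C1 + exp(sqrt(3)*c)


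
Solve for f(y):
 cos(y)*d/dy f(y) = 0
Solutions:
 f(y) = C1


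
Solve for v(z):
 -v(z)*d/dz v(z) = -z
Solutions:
 v(z) = -sqrt(C1 + z^2)
 v(z) = sqrt(C1 + z^2)


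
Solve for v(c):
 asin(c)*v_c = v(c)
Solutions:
 v(c) = C1*exp(Integral(1/asin(c), c))


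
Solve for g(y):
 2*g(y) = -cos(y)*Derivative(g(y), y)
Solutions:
 g(y) = C1*(sin(y) - 1)/(sin(y) + 1)


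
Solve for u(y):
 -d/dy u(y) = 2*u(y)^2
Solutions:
 u(y) = 1/(C1 + 2*y)


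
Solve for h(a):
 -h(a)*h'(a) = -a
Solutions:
 h(a) = -sqrt(C1 + a^2)
 h(a) = sqrt(C1 + a^2)


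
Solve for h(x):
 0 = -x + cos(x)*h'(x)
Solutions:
 h(x) = C1 + Integral(x/cos(x), x)


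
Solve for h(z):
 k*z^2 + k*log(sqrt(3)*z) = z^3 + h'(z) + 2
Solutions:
 h(z) = C1 + k*z^3/3 + k*z*log(z) - k*z + k*z*log(3)/2 - z^4/4 - 2*z


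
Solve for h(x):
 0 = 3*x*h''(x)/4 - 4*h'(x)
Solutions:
 h(x) = C1 + C2*x^(19/3)


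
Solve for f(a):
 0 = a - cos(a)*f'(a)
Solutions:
 f(a) = C1 + Integral(a/cos(a), a)


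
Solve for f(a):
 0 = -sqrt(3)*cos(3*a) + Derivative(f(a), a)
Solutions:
 f(a) = C1 + sqrt(3)*sin(3*a)/3


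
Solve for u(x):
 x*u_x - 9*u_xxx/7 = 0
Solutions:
 u(x) = C1 + Integral(C2*airyai(21^(1/3)*x/3) + C3*airybi(21^(1/3)*x/3), x)


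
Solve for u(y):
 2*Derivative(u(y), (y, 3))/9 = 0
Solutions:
 u(y) = C1 + C2*y + C3*y^2


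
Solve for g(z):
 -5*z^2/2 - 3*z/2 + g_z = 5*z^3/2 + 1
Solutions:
 g(z) = C1 + 5*z^4/8 + 5*z^3/6 + 3*z^2/4 + z


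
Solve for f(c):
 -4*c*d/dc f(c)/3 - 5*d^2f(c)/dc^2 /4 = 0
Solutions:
 f(c) = C1 + C2*erf(2*sqrt(30)*c/15)


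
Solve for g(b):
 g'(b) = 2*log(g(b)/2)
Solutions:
 Integral(1/(-log(_y) + log(2)), (_y, g(b)))/2 = C1 - b


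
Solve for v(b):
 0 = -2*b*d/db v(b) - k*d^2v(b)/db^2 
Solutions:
 v(b) = C1 + C2*sqrt(k)*erf(b*sqrt(1/k))


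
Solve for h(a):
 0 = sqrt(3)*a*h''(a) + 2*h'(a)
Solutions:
 h(a) = C1 + C2*a^(1 - 2*sqrt(3)/3)


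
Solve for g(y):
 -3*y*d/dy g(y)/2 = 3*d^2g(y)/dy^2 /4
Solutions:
 g(y) = C1 + C2*erf(y)


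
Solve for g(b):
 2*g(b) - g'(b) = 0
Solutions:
 g(b) = C1*exp(2*b)


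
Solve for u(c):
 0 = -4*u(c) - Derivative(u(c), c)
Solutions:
 u(c) = C1*exp(-4*c)


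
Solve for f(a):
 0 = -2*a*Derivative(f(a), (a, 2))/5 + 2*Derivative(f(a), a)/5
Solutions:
 f(a) = C1 + C2*a^2


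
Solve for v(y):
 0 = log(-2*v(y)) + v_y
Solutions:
 Integral(1/(log(-_y) + log(2)), (_y, v(y))) = C1 - y


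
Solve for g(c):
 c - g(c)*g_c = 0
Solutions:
 g(c) = -sqrt(C1 + c^2)
 g(c) = sqrt(C1 + c^2)


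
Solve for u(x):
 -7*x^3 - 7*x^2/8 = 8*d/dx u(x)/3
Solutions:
 u(x) = C1 - 21*x^4/32 - 7*x^3/64


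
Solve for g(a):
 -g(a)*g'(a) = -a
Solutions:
 g(a) = -sqrt(C1 + a^2)
 g(a) = sqrt(C1 + a^2)


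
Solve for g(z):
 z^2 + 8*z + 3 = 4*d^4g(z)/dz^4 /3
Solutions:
 g(z) = C1 + C2*z + C3*z^2 + C4*z^3 + z^6/480 + z^5/20 + 3*z^4/32


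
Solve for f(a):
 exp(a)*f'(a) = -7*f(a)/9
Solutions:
 f(a) = C1*exp(7*exp(-a)/9)


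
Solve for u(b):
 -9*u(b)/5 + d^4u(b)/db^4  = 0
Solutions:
 u(b) = C1*exp(-sqrt(3)*5^(3/4)*b/5) + C2*exp(sqrt(3)*5^(3/4)*b/5) + C3*sin(sqrt(3)*5^(3/4)*b/5) + C4*cos(sqrt(3)*5^(3/4)*b/5)


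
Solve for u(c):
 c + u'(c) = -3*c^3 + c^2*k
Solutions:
 u(c) = C1 - 3*c^4/4 + c^3*k/3 - c^2/2


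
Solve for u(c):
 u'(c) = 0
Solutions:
 u(c) = C1


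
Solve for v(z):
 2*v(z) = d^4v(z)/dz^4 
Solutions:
 v(z) = C1*exp(-2^(1/4)*z) + C2*exp(2^(1/4)*z) + C3*sin(2^(1/4)*z) + C4*cos(2^(1/4)*z)


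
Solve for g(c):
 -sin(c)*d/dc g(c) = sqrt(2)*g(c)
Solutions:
 g(c) = C1*(cos(c) + 1)^(sqrt(2)/2)/(cos(c) - 1)^(sqrt(2)/2)


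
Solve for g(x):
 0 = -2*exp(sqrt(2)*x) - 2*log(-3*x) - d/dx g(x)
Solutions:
 g(x) = C1 - 2*x*log(-x) + 2*x*(1 - log(3)) - sqrt(2)*exp(sqrt(2)*x)


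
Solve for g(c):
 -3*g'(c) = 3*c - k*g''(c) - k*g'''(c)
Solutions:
 g(c) = C1 + C2*exp(c*(-1 + sqrt(k*(k + 12))/k)/2) + C3*exp(-c*(1 + sqrt(k*(k + 12))/k)/2) - c^2/2 - c*k/3


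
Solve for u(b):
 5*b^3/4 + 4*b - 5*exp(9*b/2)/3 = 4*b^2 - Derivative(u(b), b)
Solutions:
 u(b) = C1 - 5*b^4/16 + 4*b^3/3 - 2*b^2 + 10*exp(9*b/2)/27


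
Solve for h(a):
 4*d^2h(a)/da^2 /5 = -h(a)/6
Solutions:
 h(a) = C1*sin(sqrt(30)*a/12) + C2*cos(sqrt(30)*a/12)


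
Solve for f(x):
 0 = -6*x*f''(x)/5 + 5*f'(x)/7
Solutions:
 f(x) = C1 + C2*x^(67/42)


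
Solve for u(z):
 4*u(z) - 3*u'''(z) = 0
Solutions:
 u(z) = C3*exp(6^(2/3)*z/3) + (C1*sin(2^(2/3)*3^(1/6)*z/2) + C2*cos(2^(2/3)*3^(1/6)*z/2))*exp(-6^(2/3)*z/6)


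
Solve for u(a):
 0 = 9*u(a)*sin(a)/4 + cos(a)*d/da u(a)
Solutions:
 u(a) = C1*cos(a)^(9/4)


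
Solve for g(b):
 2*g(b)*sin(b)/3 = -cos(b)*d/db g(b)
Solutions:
 g(b) = C1*cos(b)^(2/3)


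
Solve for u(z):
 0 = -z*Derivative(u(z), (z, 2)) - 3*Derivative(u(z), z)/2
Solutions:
 u(z) = C1 + C2/sqrt(z)


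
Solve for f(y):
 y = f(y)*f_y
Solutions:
 f(y) = -sqrt(C1 + y^2)
 f(y) = sqrt(C1 + y^2)


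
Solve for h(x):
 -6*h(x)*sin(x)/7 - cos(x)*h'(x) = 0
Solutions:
 h(x) = C1*cos(x)^(6/7)


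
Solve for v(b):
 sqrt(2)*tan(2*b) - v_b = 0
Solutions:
 v(b) = C1 - sqrt(2)*log(cos(2*b))/2


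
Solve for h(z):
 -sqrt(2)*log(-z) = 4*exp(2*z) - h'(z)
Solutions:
 h(z) = C1 + sqrt(2)*z*log(-z) - sqrt(2)*z + 2*exp(2*z)


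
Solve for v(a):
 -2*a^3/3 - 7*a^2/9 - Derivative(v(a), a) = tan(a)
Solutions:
 v(a) = C1 - a^4/6 - 7*a^3/27 + log(cos(a))


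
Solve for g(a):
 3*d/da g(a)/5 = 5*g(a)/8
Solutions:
 g(a) = C1*exp(25*a/24)


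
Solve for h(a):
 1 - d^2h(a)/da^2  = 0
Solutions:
 h(a) = C1 + C2*a + a^2/2


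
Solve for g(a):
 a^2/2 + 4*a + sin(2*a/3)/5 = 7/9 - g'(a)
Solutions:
 g(a) = C1 - a^3/6 - 2*a^2 + 7*a/9 + 3*cos(2*a/3)/10


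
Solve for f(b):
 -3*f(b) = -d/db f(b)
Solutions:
 f(b) = C1*exp(3*b)


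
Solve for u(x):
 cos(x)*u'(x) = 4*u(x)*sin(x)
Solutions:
 u(x) = C1/cos(x)^4


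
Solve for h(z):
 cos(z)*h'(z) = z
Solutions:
 h(z) = C1 + Integral(z/cos(z), z)


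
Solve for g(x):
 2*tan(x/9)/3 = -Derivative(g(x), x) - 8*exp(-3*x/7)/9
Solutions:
 g(x) = C1 - 3*log(tan(x/9)^2 + 1) + 56*exp(-3*x/7)/27


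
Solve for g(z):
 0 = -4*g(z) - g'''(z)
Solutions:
 g(z) = C3*exp(-2^(2/3)*z) + (C1*sin(2^(2/3)*sqrt(3)*z/2) + C2*cos(2^(2/3)*sqrt(3)*z/2))*exp(2^(2/3)*z/2)


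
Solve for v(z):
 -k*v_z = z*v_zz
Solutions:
 v(z) = C1 + z^(1 - re(k))*(C2*sin(log(z)*Abs(im(k))) + C3*cos(log(z)*im(k)))


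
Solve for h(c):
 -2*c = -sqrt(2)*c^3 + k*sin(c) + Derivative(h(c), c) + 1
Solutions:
 h(c) = C1 + sqrt(2)*c^4/4 - c^2 - c + k*cos(c)


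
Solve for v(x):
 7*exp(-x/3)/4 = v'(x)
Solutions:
 v(x) = C1 - 21*exp(-x/3)/4


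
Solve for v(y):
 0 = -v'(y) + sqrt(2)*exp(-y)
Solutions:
 v(y) = C1 - sqrt(2)*exp(-y)


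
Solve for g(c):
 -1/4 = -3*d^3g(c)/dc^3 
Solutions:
 g(c) = C1 + C2*c + C3*c^2 + c^3/72


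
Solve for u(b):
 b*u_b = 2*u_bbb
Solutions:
 u(b) = C1 + Integral(C2*airyai(2^(2/3)*b/2) + C3*airybi(2^(2/3)*b/2), b)


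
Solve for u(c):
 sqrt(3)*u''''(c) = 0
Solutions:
 u(c) = C1 + C2*c + C3*c^2 + C4*c^3


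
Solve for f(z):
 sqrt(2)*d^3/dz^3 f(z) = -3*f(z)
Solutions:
 f(z) = C3*exp(-2^(5/6)*3^(1/3)*z/2) + (C1*sin(6^(5/6)*z/4) + C2*cos(6^(5/6)*z/4))*exp(2^(5/6)*3^(1/3)*z/4)


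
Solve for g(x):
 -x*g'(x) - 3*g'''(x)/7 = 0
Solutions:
 g(x) = C1 + Integral(C2*airyai(-3^(2/3)*7^(1/3)*x/3) + C3*airybi(-3^(2/3)*7^(1/3)*x/3), x)


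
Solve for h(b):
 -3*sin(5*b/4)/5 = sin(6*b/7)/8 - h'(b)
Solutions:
 h(b) = C1 - 7*cos(6*b/7)/48 - 12*cos(5*b/4)/25


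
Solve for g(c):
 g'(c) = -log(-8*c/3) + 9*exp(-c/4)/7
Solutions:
 g(c) = C1 - c*log(-c) + c*(-3*log(2) + 1 + log(3)) - 36*exp(-c/4)/7


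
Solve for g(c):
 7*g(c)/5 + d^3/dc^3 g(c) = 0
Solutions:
 g(c) = C3*exp(-5^(2/3)*7^(1/3)*c/5) + (C1*sin(sqrt(3)*5^(2/3)*7^(1/3)*c/10) + C2*cos(sqrt(3)*5^(2/3)*7^(1/3)*c/10))*exp(5^(2/3)*7^(1/3)*c/10)


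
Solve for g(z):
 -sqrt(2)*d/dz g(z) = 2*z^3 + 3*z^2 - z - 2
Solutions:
 g(z) = C1 - sqrt(2)*z^4/4 - sqrt(2)*z^3/2 + sqrt(2)*z^2/4 + sqrt(2)*z


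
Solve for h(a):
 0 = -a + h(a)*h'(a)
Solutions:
 h(a) = -sqrt(C1 + a^2)
 h(a) = sqrt(C1 + a^2)


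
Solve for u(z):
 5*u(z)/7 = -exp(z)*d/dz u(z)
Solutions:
 u(z) = C1*exp(5*exp(-z)/7)


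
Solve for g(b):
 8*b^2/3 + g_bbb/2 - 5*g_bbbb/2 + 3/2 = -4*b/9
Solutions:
 g(b) = C1 + C2*b + C3*b^2 + C4*exp(b/5) - 4*b^5/45 - 61*b^4/27 - 2467*b^3/54


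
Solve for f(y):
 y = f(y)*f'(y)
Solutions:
 f(y) = -sqrt(C1 + y^2)
 f(y) = sqrt(C1 + y^2)


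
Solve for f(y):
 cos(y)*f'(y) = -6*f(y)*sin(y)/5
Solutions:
 f(y) = C1*cos(y)^(6/5)


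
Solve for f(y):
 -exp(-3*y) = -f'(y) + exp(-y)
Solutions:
 f(y) = C1 - exp(-y) - exp(-3*y)/3


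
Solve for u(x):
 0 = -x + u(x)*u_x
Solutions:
 u(x) = -sqrt(C1 + x^2)
 u(x) = sqrt(C1 + x^2)


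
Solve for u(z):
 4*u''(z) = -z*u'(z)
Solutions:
 u(z) = C1 + C2*erf(sqrt(2)*z/4)


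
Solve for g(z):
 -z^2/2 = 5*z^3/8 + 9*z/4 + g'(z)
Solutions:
 g(z) = C1 - 5*z^4/32 - z^3/6 - 9*z^2/8


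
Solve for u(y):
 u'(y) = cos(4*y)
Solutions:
 u(y) = C1 + sin(4*y)/4


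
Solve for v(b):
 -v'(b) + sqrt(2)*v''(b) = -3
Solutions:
 v(b) = C1 + C2*exp(sqrt(2)*b/2) + 3*b


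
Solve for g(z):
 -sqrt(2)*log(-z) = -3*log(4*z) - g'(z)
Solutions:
 g(z) = C1 - z*(3 - sqrt(2))*log(z) + z*(-6*log(2) - sqrt(2) + 3 + sqrt(2)*I*pi)


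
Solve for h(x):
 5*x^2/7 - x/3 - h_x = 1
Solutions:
 h(x) = C1 + 5*x^3/21 - x^2/6 - x


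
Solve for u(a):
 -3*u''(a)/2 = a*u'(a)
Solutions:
 u(a) = C1 + C2*erf(sqrt(3)*a/3)


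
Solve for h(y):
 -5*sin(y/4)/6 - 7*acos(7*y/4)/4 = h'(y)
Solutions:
 h(y) = C1 - 7*y*acos(7*y/4)/4 + sqrt(16 - 49*y^2)/4 + 10*cos(y/4)/3
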